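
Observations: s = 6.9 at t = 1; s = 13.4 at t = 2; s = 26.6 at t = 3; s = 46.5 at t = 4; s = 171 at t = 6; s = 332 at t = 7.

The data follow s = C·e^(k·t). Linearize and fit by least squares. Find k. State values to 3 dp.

k = 0.641

Linearized form: ln s = k·t + ln C. From the 6 transformed points,
XᵀX = [[115.0000, 23.0000]; [23.0000, 6]], rhs = [103.8085, 22.5939]ᵀ  (here Σt = 23.0000, Σ(t)² = 115.0000, Σln s = 22.5939, Σt·ln s = 103.8085).
Solving (det = 161.0000): k = 0.64093, ln C = 1.30874.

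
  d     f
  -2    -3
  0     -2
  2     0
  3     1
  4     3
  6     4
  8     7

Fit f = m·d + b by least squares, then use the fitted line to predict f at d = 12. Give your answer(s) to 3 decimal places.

The normal equations are: 133·m + 21·b = 101;  21·m + 7·b = 10.
(Σd·d = 133, Σd = 21, Σ1 = 7, Σd·f = 101, Σf = 10.)
Eliminating b: 7·(row 1) − 21·(row 2) gives 490·m = 7·101 − 21·10 = 497, so m = 71/70.
Then b = (10 − 21·(71/70))/7 = -113/70.
At d = 12: f̂ = (71/70)·(12) + (-113/70)·(1) = 739/70.

f̂ = 10.557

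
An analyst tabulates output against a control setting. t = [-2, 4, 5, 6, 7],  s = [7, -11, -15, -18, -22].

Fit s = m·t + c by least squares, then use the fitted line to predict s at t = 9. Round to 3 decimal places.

ŝ = -27.700

The normal equations are: 130·m + 20·c = -395;  20·m + 5·c = -59.
(Σt·t = 130, Σt = 20, Σ1 = 5, Σt·s = -395, Σs = -59.)
Determinant 130·5 − 20² = 250.
m = ((-395)·5 − 20·(-59))/250 = -159/50; c = (130·(-59) − 20·(-395))/250 = 23/25.
At t = 9: ŝ = (-159/50)·(9) + (23/25)·(1) = -277/10.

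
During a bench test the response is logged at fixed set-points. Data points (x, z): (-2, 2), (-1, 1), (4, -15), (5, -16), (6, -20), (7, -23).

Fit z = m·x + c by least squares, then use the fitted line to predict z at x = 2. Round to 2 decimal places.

ẑ = -8.52

Compute the Gram sums: Σx·x = 131, Σx = 19, Σ1 = 6.
And Σx·z = -426, Σz = -71.
det = 131·6 − 19² = 425.
m = ((-426)·6 − 19·(-71))/425 = -71/25; c = (131·(-71) − 19·(-426))/425 = -71/25.
At x = 2: ẑ = (-71/25)·(2) + (-71/25)·(1) = -213/25.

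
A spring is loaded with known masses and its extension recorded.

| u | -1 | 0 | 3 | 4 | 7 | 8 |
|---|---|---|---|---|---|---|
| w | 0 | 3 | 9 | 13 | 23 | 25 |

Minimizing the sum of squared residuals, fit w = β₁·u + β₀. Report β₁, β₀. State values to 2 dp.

β₁ = 2.82, β₀ = 2.31

XᵀX·[β₁, β₀]ᵀ = Xᵀw reads: 139·β₁ + 21·β₀ = 440;  21·β₁ + 6·β₀ = 73.
Δ = 139·6 − 21² = 393.
β₁ = (440·6 − 21·73)/393 = 369/131; β₀ = (139·73 − 21·440)/393 = 907/393.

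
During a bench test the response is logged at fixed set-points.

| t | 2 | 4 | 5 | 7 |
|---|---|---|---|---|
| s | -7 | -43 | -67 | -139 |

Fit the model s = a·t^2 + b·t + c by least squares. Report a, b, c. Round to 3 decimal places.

a = -3.000, b = 0.692, c = 3.385

Sums needed: Σt^2·t^2 = 3298, Σt^2·t = 540, Σt^2 = 94, Σt·t = 94, Σt = 18, Σ1 = 4.
For Aᵀs: Σt^2·s = -9202, Σt·s = -1494, Σs = -256.
Normal equations: [[3298, 540, 94]; [540, 94, 18]; [94, 18, 4]]·[a, b, c]ᵀ = [-9202, -1494, -256]ᵀ.
Row-reducing yields a = -3, b = 9/13, c = 44/13.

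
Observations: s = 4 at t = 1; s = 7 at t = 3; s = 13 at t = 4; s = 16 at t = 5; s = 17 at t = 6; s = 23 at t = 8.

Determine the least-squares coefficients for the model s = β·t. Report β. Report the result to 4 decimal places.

Entries of XᵀX: Σt·t = 151.
For Xᵀs: Σt·s = 443.
Hence β = 443 / 151 ≈ 2.93377.

β = 2.9338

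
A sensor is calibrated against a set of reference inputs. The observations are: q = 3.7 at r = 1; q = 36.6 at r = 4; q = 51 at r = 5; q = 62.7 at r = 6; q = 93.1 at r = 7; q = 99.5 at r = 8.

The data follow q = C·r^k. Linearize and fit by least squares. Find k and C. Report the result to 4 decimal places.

Linearized form: ln q = k·ln r + ln C. From the 6 transformed points,
AᵀA = [[15.8331, 8.8128]; [8.8128, 6]], rhs = [37.1216, 22.1124]ᵀ  (here Σln r = 8.8128, Σ(ln r)² = 15.8331, Σln q = 22.1124, Σln r·ln q = 37.1216).
Δ = 15.8331·6 − (8.8128)² = 17.3327; k = (37.1216·6 − 8.8128·22.1124)/17.3327 = 1.60716, ln C = (15.8331·22.1124 − 8.8128·37.1216)/17.3327 = 1.32479, so C = exp(1.32479) = 3.76140.

k = 1.6072, C = 3.7614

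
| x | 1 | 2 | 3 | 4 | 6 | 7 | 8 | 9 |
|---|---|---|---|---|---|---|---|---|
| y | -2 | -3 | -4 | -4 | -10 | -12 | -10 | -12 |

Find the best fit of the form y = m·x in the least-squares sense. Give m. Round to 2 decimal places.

The normal equations are: 260·m = -368.
Hence m = -368 / 260 ≈ -1.41538.

m = -1.42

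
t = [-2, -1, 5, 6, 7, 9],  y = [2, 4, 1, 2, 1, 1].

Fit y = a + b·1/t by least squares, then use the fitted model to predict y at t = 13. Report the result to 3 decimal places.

ŷ = 1.358

From the data, Σ1 = 6, Σ1/t = -277/315, Σ1/t·1/t = 268013/198450.
For Aᵀy: Σy = 11, Σ1/t·y = -1327/315.
Eliminating b: (268013/198450)·(row 1) − (-277/315)·(row 2) gives (145462/19845)·a = (268013/198450)·11 − (-277/315)·(-1327/315) = 442597/39690, so a = 442597/290924.
Then b = ((-1327/315) − (-277/315)·(442597/290924))/(268013/198450) = -309645/145462.
At t = 13: ŷ = (442597/290924)·(1) + (-309645/145462)·(1/13) = 5134471/3782012.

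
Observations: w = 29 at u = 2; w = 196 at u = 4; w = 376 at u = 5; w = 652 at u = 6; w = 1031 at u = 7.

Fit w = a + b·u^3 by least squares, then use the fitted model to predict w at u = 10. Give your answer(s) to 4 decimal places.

ŵ = 2997.7483

Compute the Gram sums: Σ1 = 5, Σu^3 = 756, Σu^3·u^3 = 184090.
Right-hand side: Σw = 2284, Σu^3·w = 554241.
MᵀM·[a, b]ᵀ = Mᵀw becomes [[5, 756]; [756, 184090]]·[a, b]ᵀ = [2284, 554241]ᵀ.
det = 5·184090 − 756² = 348914.
a = (2284·184090 − 756·554241)/348914 = 727682/174457; b = (5·554241 − 756·2284)/348914 = 1044501/348914.
At u = 10: ŵ = (727682/174457)·(1) + (1044501/348914)·(1000) = 522978182/174457.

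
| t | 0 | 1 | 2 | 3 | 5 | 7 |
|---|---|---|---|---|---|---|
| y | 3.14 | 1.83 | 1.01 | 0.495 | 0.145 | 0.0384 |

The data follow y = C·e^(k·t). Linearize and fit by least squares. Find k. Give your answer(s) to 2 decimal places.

k = -0.63

Let Y = ln y. Fitting Y = k·t + ln C by least squares:
Σt = 18.0000, Σ(t)² = 88.0000, Σln y = -4.1354, Σt·ln y = -33.9584.
Equations: 88.0000·k + 18.0000·ln C = -33.9584;  18.0000·k + 6·ln C = -4.1354.
Δ = 88.0000·6 − (18.0000)² = 204.0000; k = (-33.9584·6 − 18.0000·-4.1354)/204.0000 = -0.63388, ln C = (88.0000·-4.1354 − 18.0000·-33.9584)/204.0000 = 1.21242.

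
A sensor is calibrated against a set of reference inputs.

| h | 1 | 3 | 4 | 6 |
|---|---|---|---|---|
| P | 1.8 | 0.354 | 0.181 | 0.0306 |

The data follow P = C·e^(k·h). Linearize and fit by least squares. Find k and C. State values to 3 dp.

Taking logs, ln P = k·h + ln C, so regress ln P on h.
AᵀA = [[62.0000, 14.0000]; [14.0000, 4]], rhs = [-30.2852, -5.6467]ᵀ  (here Σh = 14.0000, Σ(h)² = 62.0000, Σln P = -5.6467, Σh·ln P = -30.2852).
Solving (det = 52.0000): k = -0.80937, ln C = 1.42111, so C = exp(1.42111) = 4.14171.

k = -0.809, C = 4.142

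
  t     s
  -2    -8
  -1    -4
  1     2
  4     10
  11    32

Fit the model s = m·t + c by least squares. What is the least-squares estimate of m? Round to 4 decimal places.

Compute the Gram sums: Σt·t = 143, Σt = 13, Σ1 = 5.
Right-hand side: Σt·s = 414, Σs = 32.
XᵀX·[m, c]ᵀ = Xᵀs becomes [[143, 13]; [13, 5]]·[m, c]ᵀ = [414, 32]ᵀ.
Eliminating c: 5·(row 1) − 13·(row 2) gives 546·m = 5·414 − 13·32 = 1654, so m = 827/273.
Then c = (32 − 13·(827/273))/5 = -31/21.

m = 3.0293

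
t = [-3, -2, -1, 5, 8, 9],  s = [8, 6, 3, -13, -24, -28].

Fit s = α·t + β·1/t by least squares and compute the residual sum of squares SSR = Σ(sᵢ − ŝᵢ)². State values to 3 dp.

SSR = 5.717

Entries of AᵀA: Σt·t = 184, Σt·1/t = 6, Σ1/t·1/t = 185209/129600.
And Σt·s = -548, Σ1/t·s = -782/45.
Normal equations: [[184, 6]; [6, 185209/129600]]·[α, β]ᵀ = [-548, -782/45]ᵀ.
det = 184·(185209/129600) − 6² = 3676607/16200.
α = ((-548)·(185209/129600) − 6·(-782/45))/(3676607/16200) = -21995393/7353214; β = (184·(-782/45) − 6·(-548))/(3676607/16200) = 1465920/3676607.
Residuals: -6183187/7353214, 797209/3676607, 2996089/7353214, 811695/432542, -440236/3676607, -8257215/7353214; SSR = 21019016/3676607.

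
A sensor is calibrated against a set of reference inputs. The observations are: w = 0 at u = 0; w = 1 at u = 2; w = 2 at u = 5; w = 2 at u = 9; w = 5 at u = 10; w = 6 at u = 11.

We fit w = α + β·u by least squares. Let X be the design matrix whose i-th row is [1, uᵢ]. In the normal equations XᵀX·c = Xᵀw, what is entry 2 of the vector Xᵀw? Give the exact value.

Entry 2 ↔ basis u, so (Xᵀw)_{2} = Σᵢ (u)·wᵢ = (0)·(0) + (2)·(1) + (5)·(2) + (9)·(2) + (10)·(5) + (11)·(6) = 146.

146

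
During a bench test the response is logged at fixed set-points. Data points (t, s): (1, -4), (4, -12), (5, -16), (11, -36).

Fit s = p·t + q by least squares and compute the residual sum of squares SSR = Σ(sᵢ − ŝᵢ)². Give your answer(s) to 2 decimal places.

With design matrix X, XᵀX = [[163, 21]; [21, 4]] and Xᵀs = [-528, -68]ᵀ.
Δ = 163·4 − 21² = 211.
p = ((-528)·4 − 21·(-68))/211 = -684/211; q = (163·(-68) − 21·(-528))/211 = 4/211.
Residuals: -164/211, 200/211, 40/211, -76/211; SSR = 352/211.

SSR = 1.67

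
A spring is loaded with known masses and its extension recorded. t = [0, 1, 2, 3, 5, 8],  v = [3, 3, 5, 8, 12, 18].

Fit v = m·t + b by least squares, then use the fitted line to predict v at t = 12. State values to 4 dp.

v̂ = 25.8677

With design matrix X, XᵀX = [[103, 19]; [19, 6]] and Xᵀv = [241, 49]ᵀ.
Eliminating b: 6·(row 1) − 19·(row 2) gives 257·m = 6·241 − 19·49 = 515, so m = 515/257.
Then b = (49 − 19·(515/257))/6 = 468/257.
At t = 12: v̂ = (515/257)·(12) + (468/257)·(1) = 6648/257.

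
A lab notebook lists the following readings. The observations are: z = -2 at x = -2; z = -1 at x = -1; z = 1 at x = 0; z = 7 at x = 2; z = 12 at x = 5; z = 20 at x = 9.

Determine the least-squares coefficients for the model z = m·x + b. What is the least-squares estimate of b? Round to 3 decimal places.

b = 1.704

With design matrix A, AᵀA = [[115, 13]; [13, 6]] and Aᵀz = [259, 37]ᵀ.
det = 115·6 − 13² = 521.
m = (259·6 − 13·37)/521 = 1073/521; b = (115·37 − 13·259)/521 = 888/521.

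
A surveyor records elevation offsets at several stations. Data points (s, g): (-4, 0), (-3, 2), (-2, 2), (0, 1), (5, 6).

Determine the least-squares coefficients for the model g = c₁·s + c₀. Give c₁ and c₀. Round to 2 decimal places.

Entries of MᵀM: Σs·s = 54, Σs = -4, Σ1 = 5.
For Mᵀg: Σs·g = 20, Σg = 11.
Eliminating c₀: 5·(row 1) − (-4)·(row 2) gives 254·c₁ = 5·20 − (-4)·11 = 144, so c₁ = 72/127.
Then c₀ = (11 − (-4)·(72/127))/5 = 337/127.

c₁ = 0.57, c₀ = 2.65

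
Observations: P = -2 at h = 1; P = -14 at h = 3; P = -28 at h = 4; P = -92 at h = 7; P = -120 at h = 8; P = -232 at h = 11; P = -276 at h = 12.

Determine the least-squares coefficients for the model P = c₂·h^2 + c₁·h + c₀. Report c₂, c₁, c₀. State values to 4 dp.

c₂ = -2.0091, c₁ = 1.0928, c₀ = -0.3702

Forming XᵀX = [[42212, 4006, 404]; [4006, 404, 46]; [404, 46, 7]] and XᵀP = [-80580, -7624, -764]ᵀ gives XᵀX·[c₂, c₁, c₀]ᵀ = XᵀP.
Inverting the 3×3 Gram matrix, [c₂, c₁, c₀]ᵀ = [-338752/168609, 184250/168609, -20808/56203]ᵀ.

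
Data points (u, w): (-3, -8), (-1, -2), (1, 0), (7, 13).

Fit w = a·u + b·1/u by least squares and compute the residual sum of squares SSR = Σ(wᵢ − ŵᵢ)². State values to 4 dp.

Entries of XᵀX: Σu·u = 60, Σu·1/u = 4, Σ1/u·1/u = 940/441.
Right-hand side: Σu·w = 117, Σ1/u·w = 137/21.
Normal equations: [[60, 4]; [4, 940/441]]·[a, b]ᵀ = [117, 137/21]ᵀ.
det = 60·(940/441) − 4² = 16448/147.
a = (117·(940/441) − 4·(137/21))/(16448/147) = 4103/2056; b = (60·(137/21) − 4·117)/(16448/147) = -1407/2056.
Residuals: -576/257, -177/257, -337/257, -224/257; SSR = 2050/257.

SSR = 7.9767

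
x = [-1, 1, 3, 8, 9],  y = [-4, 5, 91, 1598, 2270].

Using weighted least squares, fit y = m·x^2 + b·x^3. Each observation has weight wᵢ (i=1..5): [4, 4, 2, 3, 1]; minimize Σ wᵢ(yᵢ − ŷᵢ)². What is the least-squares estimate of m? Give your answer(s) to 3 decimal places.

m = 0.832

The normal equations are: 19019·m + 157839·b = 492328;  157839·m + 1319339·b = 4114308.
(Σwᵢ·x^2·x^2 = 19019, Σwᵢ·x^2·x^3 = 157839, Σwᵢ·x^3·x^3 = 1319339, Σwᵢ·x^2·y = 492328, Σwᵢ·x^3·y = 4114308.)
Eliminating b: 1319339·(row 1) − 157839·(row 2) gives 179358520·m = 1319339·492328 − 157839·4114308 = 149270780, so m = 7463539/8967926.
Then b = (4114308 − 157839·(7463539/8967926))/1319339 = 2461203/815266.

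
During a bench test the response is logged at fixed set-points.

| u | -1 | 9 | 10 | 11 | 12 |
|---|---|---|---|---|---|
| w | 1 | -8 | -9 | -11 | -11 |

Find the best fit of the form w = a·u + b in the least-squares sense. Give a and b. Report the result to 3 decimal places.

From the data, Σu·u = 447, Σu = 41, Σ1 = 5.
Moment sums: Σu·w = -416, Σw = -38.
det = 447·5 − 41² = 554.
a = ((-416)·5 − 41·(-38))/554 = -261/277; b = (447·(-38) − 41·(-416))/554 = 35/277.

a = -0.942, b = 0.126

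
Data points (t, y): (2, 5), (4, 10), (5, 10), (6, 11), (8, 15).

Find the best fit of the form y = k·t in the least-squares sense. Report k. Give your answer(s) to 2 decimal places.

Normal-equation sums: Σt·t = 145.
Right-hand side: Σt·y = 286.
Hence k = 286 / 145 ≈ 1.97241.

k = 1.97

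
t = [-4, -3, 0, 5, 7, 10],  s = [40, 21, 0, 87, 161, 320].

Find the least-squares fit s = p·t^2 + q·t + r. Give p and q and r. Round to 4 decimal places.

Normal-equation sums: Σt^2·t^2 = 13363, Σt^2·t = 1377, Σt^2 = 199, Σt·t = 199, Σt = 15, Σ1 = 6.
And Σt^2·s = 42893, Σt·s = 4539, Σs = 629.
So XᵀX·[p, q, r]ᵀ = Xᵀs: [[13363, 1377, 199]; [1377, 199, 15]; [199, 15, 6]]·[p, q, r]ᵀ = [42893, 4539, 629]ᵀ.
Row-reducing yields p = 1423495/478016, q = 1028301/478016, r = 164337/239008.

p = 2.9779, q = 2.1512, r = 0.6876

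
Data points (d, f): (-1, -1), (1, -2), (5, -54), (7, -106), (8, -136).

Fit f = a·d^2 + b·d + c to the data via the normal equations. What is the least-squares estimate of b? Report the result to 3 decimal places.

Forming AᵀA = [[7124, 980, 140]; [980, 140, 20]; [140, 20, 5]] and Aᵀf = [-15251, -2101, -299]ᵀ gives AᵀA·[a, b, c]ᵀ = Aᵀf.
Row-reducing yields a = -68/33, b = -29/44, c = 8/15.

b = -0.659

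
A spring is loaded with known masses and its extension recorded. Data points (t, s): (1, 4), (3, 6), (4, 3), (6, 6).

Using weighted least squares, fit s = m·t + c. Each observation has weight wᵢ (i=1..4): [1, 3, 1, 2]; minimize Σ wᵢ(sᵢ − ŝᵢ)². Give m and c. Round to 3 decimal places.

m = 0.235, c = 4.412

Normal-equation sums: Σwᵢ·t·t = 116, Σwᵢ·t = 26, Σwᵢ·1 = 7.
Right-hand side: Σwᵢ·t·s = 142, Σwᵢ·s = 37.
Eliminating c: 7·(row 1) − 26·(row 2) gives 136·m = 7·142 − 26·37 = 32, so m = 4/17.
Then c = (37 − 26·(4/17))/7 = 75/17.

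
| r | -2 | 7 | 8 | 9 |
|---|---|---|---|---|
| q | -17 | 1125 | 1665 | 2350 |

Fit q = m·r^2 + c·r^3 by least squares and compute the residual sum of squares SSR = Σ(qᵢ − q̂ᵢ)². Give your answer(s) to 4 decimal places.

SSR = 2.3211

Normal-equation sums: Σr^2·r^2 = 13074, Σr^2·r^3 = 108592, Σr^3·r^3 = 911298.
For Mᵀq: Σr^2·q = 351967, Σr^3·q = 2951641.
MᵀM·[m, c]ᵀ = Mᵀq becomes [[13074, 108592]; [108592, 911298]]·[m, c]ᵀ = [351967, 2951641]ᵀ.
Δ = 13074·911298 − 108592² = 122087588.
m = (351967·911298 − 108592·2951641)/122087588 = 15873121/8720542; c = (13074·2951641 − 108592·351967)/122087588 = 26353855/8720542.
Residuals: -455429/4360271, -3272722/4360271, 5324463/4360271, -2204698/4360271; SSR = 10120638/4360271.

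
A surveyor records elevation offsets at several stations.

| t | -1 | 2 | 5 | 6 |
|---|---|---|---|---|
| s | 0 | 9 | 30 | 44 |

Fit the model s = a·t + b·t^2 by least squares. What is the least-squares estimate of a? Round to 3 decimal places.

Forming MᵀM = [[66, 348]; [348, 1938]] and Mᵀs = [432, 2370]ᵀ gives MᵀM·[a, b]ᵀ = Mᵀs.
Determinant 66·1938 − 348² = 6804.
a = (432·1938 − 348·2370)/6804 = 346/189; b = (66·2370 − 348·432)/6804 = 169/189.

a = 1.831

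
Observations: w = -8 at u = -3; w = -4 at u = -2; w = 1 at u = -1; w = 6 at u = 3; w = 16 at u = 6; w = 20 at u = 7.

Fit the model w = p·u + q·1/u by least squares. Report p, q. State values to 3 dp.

p = 2.856, q = -3.911

Entries of MᵀM: Σu·u = 108, Σu·1/u = 6, Σ1/u·1/u = 149/98.
And Σu·w = 285, Σ1/u·w = 235/21.
Δ = 108·(149/98) − 6² = 6282/49.
p = (285·(149/98) − 6·(235/21))/(6282/49) = 35885/12564; q = (108·(235/21) − 6·285)/(6282/49) = -1365/349.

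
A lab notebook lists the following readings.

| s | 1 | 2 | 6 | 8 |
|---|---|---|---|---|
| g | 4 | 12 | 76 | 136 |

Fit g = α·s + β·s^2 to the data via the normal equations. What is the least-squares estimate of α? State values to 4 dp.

α = 1.3458

Entries of MᵀM: Σs·s = 105, Σs·s^2 = 737, Σs^2·s^2 = 5409.
For Mᵀg: Σs·g = 1572, Σs^2·g = 11492.
MᵀM·[α, β]ᵀ = Mᵀg becomes [[105, 737]; [737, 5409]]·[α, β]ᵀ = [1572, 11492]ᵀ.
det = 105·5409 − 737² = 24776.
α = (1572·5409 − 737·11492)/24776 = 4168/3097; β = (105·11492 − 737·1572)/24776 = 6012/3097.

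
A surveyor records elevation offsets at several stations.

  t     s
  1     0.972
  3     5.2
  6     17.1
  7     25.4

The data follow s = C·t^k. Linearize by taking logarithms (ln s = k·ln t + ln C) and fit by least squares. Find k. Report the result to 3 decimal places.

Linearized form: ln s = k·ln t + ln C. From the 4 transformed points,
Sums: Σln t = 4.8363, Σ(ln t)² = 8.2039, Σln s = 7.6941, Σln t·ln s = 13.1927.
Normal system: [[8.2039, 4.8363]; [4.8363, 4]]·[k, ln C]ᵀ = [13.1927, 7.6941]ᵀ.
Slope k = (n·Σln t·ln s − Σln t·Σln s)/(n·Σ(ln t)² − (Σln t)²) = (4·13.1927 − 4.8363·7.6941)/9.4260 = 1.65075; ln C = (Σln s − k·Σln t)/n = -0.07236.

k = 1.651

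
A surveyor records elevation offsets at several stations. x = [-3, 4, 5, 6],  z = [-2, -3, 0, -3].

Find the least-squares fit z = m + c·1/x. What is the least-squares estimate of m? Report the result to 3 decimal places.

m = -1.995

AᵀA·[m, c]ᵀ = Aᵀz reads: 4·m + (17/60)·c = -8;  (17/60)·m + (869/3600)·c = -7/12.
(Σ1 = 4, Σ1/x = 17/60, Σ1/x·1/x = 869/3600, Σz = -8, Σ1/x·z = -7/12.)
Eliminating c: (869/3600)·(row 1) − (17/60)·(row 2) gives (3187/3600)·m = (869/3600)·(-8) − (17/60)·(-7/12) = -2119/1200, so m = -6357/3187.
Then c = ((-7/12) − (17/60)·(-6357/3187))/(869/3600) = -240/3187.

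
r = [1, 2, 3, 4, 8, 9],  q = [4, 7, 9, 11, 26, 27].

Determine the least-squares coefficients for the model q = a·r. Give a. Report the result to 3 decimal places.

Normal-equation sums: Σr·r = 175.
And Σr·q = 540.
Hence a = 540 / 175 ≈ 3.08571.

a = 3.086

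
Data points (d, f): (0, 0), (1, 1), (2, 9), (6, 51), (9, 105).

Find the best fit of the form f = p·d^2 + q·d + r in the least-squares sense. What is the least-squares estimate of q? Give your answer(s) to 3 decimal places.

q = 2.346

Compute the Gram sums: Σd^2·d^2 = 7874, Σd^2·d = 954, Σd^2 = 122, Σd·d = 122, Σd = 18, Σ1 = 5.
Right-hand side: Σd^2·f = 10378, Σd·f = 1270, Σf = 166.
So AᵀA·[p, q, r]ᵀ = Aᵀf: [[7874, 954, 122]; [954, 122, 18]; [122, 18, 5]]·[p, q, r]ᵀ = [10378, 1270, 166]ᵀ.
Row-reducing yields p = 23/22, q = 61/26, r = -108/143.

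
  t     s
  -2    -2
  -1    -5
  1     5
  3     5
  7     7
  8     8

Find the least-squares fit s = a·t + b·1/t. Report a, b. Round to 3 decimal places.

a = 0.932, b = 3.786

Compute the Gram sums: Σt·t = 128, Σt·1/t = 6, Σ1/t·1/t = 67657/28224.
Moment sums: Σt·s = 142, Σ1/t·s = 44/3.
Normal equations: [[128, 6]; [6, 67657/28224]]·[a, b]ᵀ = [142, 44/3]ᵀ.
det = 128·(67657/28224) − 6² = 119438/441.
a = (142·(67657/28224) − 6·(44/3))/(119438/441) = 3561791/3822016; b = (128·(44/3) − 6·142)/(119438/441) = 226086/59719.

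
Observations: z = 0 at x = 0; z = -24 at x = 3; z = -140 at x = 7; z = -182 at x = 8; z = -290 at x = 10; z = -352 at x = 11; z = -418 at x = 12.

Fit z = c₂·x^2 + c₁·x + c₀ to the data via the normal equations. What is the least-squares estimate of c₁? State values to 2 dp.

From the data, Σx^2·x^2 = 51955, Σx^2·x = 4941, Σx^2 = 487, Σx·x = 487, Σx = 51, Σ1 = 7.
For Aᵀz: Σx^2·z = -150508, Σx·z = -14296, Σz = -1406.
So AᵀA·[c₂, c₁, c₀]ᵀ = Aᵀz: [[51955, 4941, 487]; [4941, 487, 51]; [487, 51, 7]]·[c₂, c₁, c₀]ᵀ = [-150508, -14296, -1406]ᵀ.
Inverting the 3×3 Gram matrix, [c₂, c₁, c₀]ᵀ = [-766049/255801, 6757/6559, -4288/255801]ᵀ.

c₁ = 1.03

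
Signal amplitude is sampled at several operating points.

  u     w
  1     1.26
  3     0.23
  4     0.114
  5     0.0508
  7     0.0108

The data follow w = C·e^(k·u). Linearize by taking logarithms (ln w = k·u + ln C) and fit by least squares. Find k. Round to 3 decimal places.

k = -0.789

Linearized form: ln w = k·u + ln C. From the 5 transformed points,
Σu = 20.0000, Σ(u)² = 100.0000, Σln w = -10.9182, Σu·ln w = -59.4609.
Equations: 100.0000·k + 20.0000·ln C = -59.4609;  20.0000·k + 5·ln C = -10.9182.
Δ = 100.0000·5 − (20.0000)² = 100.0000; k = (-59.4609·5 − 20.0000·-10.9182)/100.0000 = -0.78941, ln C = (100.0000·-10.9182 − 20.0000·-59.4609)/100.0000 = 0.97399.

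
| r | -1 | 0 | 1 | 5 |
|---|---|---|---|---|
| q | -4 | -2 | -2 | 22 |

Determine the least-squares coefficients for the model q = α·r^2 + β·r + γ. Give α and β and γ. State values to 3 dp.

α = 0.780, β = 1.122, γ = -3.171

The normal system MᵀM·[α, β, γ]ᵀ = Mᵀq is [[627, 125, 27]; [125, 27, 5]; [27, 5, 4]]·[α, β, γ]ᵀ = [544, 112, 14]ᵀ.
Row-reducing yields α = 32/41, β = 46/41, γ = -130/41.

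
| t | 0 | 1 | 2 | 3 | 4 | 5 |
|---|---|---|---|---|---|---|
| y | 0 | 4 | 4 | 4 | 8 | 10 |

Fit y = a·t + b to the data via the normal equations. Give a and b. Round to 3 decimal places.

Entries of MᵀM: Σt·t = 55, Σt = 15, Σ1 = 6.
For Mᵀy: Σt·y = 106, Σy = 30.
So MᵀM·[a, b]ᵀ = Mᵀy: [[55, 15]; [15, 6]]·[a, b]ᵀ = [106, 30]ᵀ.
Determinant 55·6 − 15² = 105.
a = (106·6 − 15·30)/105 = 62/35; b = (55·30 − 15·106)/105 = 4/7.

a = 1.771, b = 0.571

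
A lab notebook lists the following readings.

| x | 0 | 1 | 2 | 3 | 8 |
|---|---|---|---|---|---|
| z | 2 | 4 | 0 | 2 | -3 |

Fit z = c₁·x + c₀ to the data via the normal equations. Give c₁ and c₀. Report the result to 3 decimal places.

c₁ = -0.722, c₀ = 3.021

With design matrix A, AᵀA = [[78, 14]; [14, 5]] and Aᵀz = [-14, 5]ᵀ.
Eliminating c₀: 5·(row 1) − 14·(row 2) gives 194·c₁ = 5·(-14) − 14·5 = -140, so c₁ = -70/97.
Then c₀ = (5 − 14·(-70/97))/5 = 293/97.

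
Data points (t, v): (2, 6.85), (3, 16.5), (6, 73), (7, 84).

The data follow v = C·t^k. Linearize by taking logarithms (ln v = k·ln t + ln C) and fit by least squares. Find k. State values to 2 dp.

k = 2.05

Let Y = ln v. Fitting Y = k·ln t + ln C by least squares:
AᵀA = [[8.6844, 5.5294]; [5.5294, 4]], rhs = [20.7230, 13.4489]ᵀ  (here Σln t = 5.5294, Σ(ln t)² = 8.6844, Σln v = 13.4489, Σln t·ln v = 20.7230).
Solving (det = 4.1629): k = 2.04845, ln C = 0.53053.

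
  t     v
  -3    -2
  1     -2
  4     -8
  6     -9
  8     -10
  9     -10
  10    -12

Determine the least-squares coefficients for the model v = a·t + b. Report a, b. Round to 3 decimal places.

a = -0.811, b = -3.518

From the data, Σt·t = 307, Σt = 35, Σ1 = 7.
And Σt·v = -372, Σv = -53.
Determinant 307·7 − 35² = 924.
a = ((-372)·7 − 35·(-53))/924 = -107/132; b = (307·(-53) − 35·(-372))/924 = -3251/924.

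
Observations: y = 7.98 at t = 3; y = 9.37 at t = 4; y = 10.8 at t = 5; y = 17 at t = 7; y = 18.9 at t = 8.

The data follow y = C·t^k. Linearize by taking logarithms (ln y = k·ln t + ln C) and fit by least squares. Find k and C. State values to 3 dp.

k = 0.922, C = 2.707

Taking logs, ln y = k·ln t + ln C, so regress ln y on ln t.
Σln t = 8.1197, Σ(ln t)² = 13.8297, Σln y = 12.4664, Σln t·ln y = 20.8383.
Equations: 13.8297·k + 8.1197·ln C = 20.8383;  8.1197·k + 5·ln C = 12.4664.
Δ = 13.8297·5 − (8.1197)² = 3.2190; k = (20.8383·5 − 8.1197·12.4664)/3.2190 = 0.92217, ln C = (13.8297·12.4664 − 8.1197·20.8383)/3.2190 = 0.99572, so C = exp(0.99572) = 2.70668.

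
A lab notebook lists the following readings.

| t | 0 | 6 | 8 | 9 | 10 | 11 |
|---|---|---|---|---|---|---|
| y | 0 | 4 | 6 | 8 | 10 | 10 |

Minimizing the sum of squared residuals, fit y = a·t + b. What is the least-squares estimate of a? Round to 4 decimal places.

With design matrix M, MᵀM = [[402, 44]; [44, 6]] and Mᵀy = [354, 38]ᵀ.
Eliminating b: 6·(row 1) − 44·(row 2) gives 476·a = 6·354 − 44·38 = 452, so a = 113/119.
Then b = (38 − 44·(113/119))/6 = -75/119.

a = 0.9496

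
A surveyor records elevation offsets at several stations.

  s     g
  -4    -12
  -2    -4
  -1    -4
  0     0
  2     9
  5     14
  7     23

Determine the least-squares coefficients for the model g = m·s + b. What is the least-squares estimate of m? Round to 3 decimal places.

m = 3.076

With design matrix X, XᵀX = [[99, 7]; [7, 7]] and Xᵀg = [309, 26]ᵀ.
Eliminating b: 7·(row 1) − 7·(row 2) gives 644·m = 7·309 − 7·26 = 1981, so m = 283/92.
Then b = (26 − 7·(283/92))/7 = 411/644.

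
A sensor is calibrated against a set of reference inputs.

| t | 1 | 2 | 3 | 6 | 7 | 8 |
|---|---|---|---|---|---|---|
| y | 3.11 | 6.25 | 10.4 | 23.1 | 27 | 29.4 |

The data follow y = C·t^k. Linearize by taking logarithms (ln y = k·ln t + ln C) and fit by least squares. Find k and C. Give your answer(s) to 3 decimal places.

With ln yᵢ as the transformed response and ln tᵢ as the regressor:
XᵀX = [[13.0084, 7.6089]; [7.6089, 6]], rhs = [22.9128, 15.1257]ᵀ  (here Σln t = 7.6089, Σ(ln t)² = 13.0084, Σln y = 15.1257, Σln t·ln y = 22.9128).
Solving (det = 20.1558): k = 1.11072, ln C = 1.11239, so C = exp(1.11239) = 3.04162.

k = 1.111, C = 3.042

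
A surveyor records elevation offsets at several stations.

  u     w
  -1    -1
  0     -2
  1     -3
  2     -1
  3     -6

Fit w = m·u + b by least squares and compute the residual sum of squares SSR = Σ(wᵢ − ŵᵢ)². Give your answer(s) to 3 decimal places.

SSR = 9.100

Forming MᵀM = [[15, 5]; [5, 5]] and Mᵀw = [-22, -13]ᵀ gives MᵀM·[m, b]ᵀ = Mᵀw.
det = 15·5 − 5² = 50.
m = ((-22)·5 − 5·(-13))/50 = -9/10; b = (15·(-13) − 5·(-22))/50 = -17/10.
Residuals: -1/5, -3/10, -2/5, 5/2, -8/5; SSR = 91/10.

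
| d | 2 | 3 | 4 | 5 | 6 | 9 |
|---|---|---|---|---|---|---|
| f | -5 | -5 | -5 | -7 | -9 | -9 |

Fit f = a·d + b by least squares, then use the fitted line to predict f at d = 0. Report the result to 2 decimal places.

f̂ = -3.27

Normal-equation sums: Σd·d = 171, Σd = 29, Σ1 = 6.
And Σd·f = -215, Σf = -40.
Normal equations: [[171, 29]; [29, 6]]·[a, b]ᵀ = [-215, -40]ᵀ.
Determinant 171·6 − 29² = 185.
a = ((-215)·6 − 29·(-40))/185 = -26/37; b = (171·(-40) − 29·(-215))/185 = -121/37.
At d = 0: f̂ = (-26/37)·(0) + (-121/37)·(1) = -121/37.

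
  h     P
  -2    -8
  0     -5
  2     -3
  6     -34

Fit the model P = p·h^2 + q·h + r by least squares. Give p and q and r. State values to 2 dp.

p = -1.03, q = 1.03, r = -2.67

Compute the Gram sums: Σh^2·h^2 = 1328, Σh^2·h = 216, Σh^2 = 44, Σh·h = 44, Σh = 6, Σ1 = 4.
For AᵀP: Σh^2·P = -1268, Σh·P = -194, ΣP = -50.
Row-reducing yields p = -91/88, q = 227/220, r = -147/55.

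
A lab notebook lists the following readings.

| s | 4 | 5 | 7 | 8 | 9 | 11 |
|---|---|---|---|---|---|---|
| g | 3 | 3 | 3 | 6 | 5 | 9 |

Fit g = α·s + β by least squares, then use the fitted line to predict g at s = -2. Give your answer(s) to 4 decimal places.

The normal equations are: 356·α + 44·β = 240;  44·α + 6·β = 29.
Δ = 356·6 − 44² = 200.
α = (240·6 − 44·29)/200 = 41/50; β = (356·29 − 44·240)/200 = -59/50.
At s = -2: ĝ = (41/50)·(-2) + (-59/50)·(1) = -141/50.

ĝ = -2.8200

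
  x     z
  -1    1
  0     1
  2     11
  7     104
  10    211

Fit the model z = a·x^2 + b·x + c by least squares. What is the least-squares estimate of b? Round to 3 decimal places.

b = 0.775

Forming AᵀA = [[12418, 1350, 154]; [1350, 154, 18]; [154, 18, 5]] and Aᵀz = [26241, 2859, 328]ᵀ gives AᵀA·[a, b, c]ᵀ = Aᵀz.
Solving the 3×3 system (Gaussian elimination) gives a = 32621/16129, b = 24987/32258, c = 8359/16129.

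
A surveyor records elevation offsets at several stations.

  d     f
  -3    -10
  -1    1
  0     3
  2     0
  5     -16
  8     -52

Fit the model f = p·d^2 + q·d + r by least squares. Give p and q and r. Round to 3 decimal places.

With design matrix X, XᵀX = [[4819, 617, 103]; [617, 103, 11]; [103, 11, 6]] and Xᵀf = [-3817, -467, -74]ᵀ.
Inverting the 3×3 Gram matrix, [p, q, r]ᵀ = [-9869/9912, 11365/9912, 627/236]ᵀ.

p = -0.996, q = 1.147, r = 2.657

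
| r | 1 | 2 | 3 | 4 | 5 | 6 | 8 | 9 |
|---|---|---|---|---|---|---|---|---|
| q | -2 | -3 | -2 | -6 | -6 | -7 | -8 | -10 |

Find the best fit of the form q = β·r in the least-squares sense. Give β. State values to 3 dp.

β = -1.119

Normal-equation sums: Σr·r = 236.
Moment sums: Σr·q = -264.
So XᵀX·[β]ᵀ = Xᵀq: [[236]]·[β]ᵀ = [-264]ᵀ.
β = (-264)/236 = -1.11864.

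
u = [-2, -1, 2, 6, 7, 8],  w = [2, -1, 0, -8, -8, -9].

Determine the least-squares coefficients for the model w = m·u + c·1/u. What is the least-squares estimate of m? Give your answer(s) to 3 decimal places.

m = -1.224

From the data, Σu·u = 158, Σu·1/u = 6, Σ1/u·1/u = 44137/28224.
For Mᵀw: Σu·w = -179, Σ1/u·w = -605/168.
Eliminating c: (44137/28224)·(row 1) − 6·(row 2) gives (2978791/14112)·m = (44137/28224)·(-179) − 6·(-605/168) = -7290683/28224, so m = -7290683/5957582.
Then c = ((-605/168) − 6·(-7290683/5957582))/(44137/28224) = 7126728/2978791.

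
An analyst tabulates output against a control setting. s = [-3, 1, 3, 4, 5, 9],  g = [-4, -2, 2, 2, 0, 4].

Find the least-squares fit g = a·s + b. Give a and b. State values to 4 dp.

Setting ∂/∂a … = 0 gives: 141·a + 19·b = 60;  19·a + 6·b = 2.
Eliminating b: 6·(row 1) − 19·(row 2) gives 485·a = 6·60 − 19·2 = 322, so a = 322/485.
Then b = (2 − 19·(322/485))/6 = -858/485.

a = 0.6639, b = -1.7691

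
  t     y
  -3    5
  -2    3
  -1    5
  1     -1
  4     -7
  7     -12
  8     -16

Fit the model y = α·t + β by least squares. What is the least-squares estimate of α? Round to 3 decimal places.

α = -1.905

Entries of XᵀX: Σt·t = 144, Σt = 14, Σ1 = 7.
Moment sums: Σt·y = -267, Σy = -23.
Normal equations: [[144, 14]; [14, 7]]·[α, β]ᵀ = [-267, -23]ᵀ.
Eliminating β: 7·(row 1) − 14·(row 2) gives 812·α = 7·(-267) − 14·(-23) = -1547, so α = -221/116.
Then β = ((-23) − 14·(-221/116))/7 = 213/406.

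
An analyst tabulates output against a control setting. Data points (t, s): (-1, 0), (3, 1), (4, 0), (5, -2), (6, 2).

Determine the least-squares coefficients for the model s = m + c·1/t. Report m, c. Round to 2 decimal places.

The normal equations are: 5·m + (-1/20)·c = 1;  (-1/20)·m + (4469/3600)·c = 4/15.
Eliminating c: (4469/3600)·(row 1) − (-1/20)·(row 2) gives (1396/225)·m = (4469/3600)·1 − (-1/20)·(4/15) = 4517/3600, so m = 4517/22336.
Then c = ((4/15) − (-1/20)·(4517/22336))/(4469/3600) = 1245/5584.

m = 0.20, c = 0.22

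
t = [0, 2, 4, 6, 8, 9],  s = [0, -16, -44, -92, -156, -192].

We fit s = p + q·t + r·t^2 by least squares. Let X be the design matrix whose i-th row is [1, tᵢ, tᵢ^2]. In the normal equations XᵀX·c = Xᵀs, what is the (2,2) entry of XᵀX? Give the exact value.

Row 2 ↔ basis t, column 2 ↔ basis t, so (XᵀX)_{2,2} = Σᵢ (t)·(t) = (0)·(0) + (2)·(2) + (4)·(4) + (6)·(6) + (8)·(8) + (9)·(9) = 201.

201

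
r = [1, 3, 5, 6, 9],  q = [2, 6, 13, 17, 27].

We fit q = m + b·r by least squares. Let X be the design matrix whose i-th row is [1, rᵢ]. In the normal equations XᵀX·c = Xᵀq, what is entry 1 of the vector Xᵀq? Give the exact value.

Entry 1 ↔ basis 1, so (Xᵀq)_{1} = Σᵢ qᵢ = (1)·(2) + (1)·(6) + (1)·(13) + (1)·(17) + (1)·(27) = 65.

65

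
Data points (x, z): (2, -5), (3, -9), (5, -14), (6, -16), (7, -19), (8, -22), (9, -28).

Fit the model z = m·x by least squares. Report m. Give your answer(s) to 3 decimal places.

Forming MᵀM = [[268]] and Mᵀz = [-764]ᵀ gives MᵀM·[m]ᵀ = Mᵀz.
m = (-764)/268 = -2.85075.

m = -2.851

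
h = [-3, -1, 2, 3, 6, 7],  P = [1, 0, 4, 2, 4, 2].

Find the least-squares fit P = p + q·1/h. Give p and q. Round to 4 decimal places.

p = 2.2442, q = 2.4422

The normal system XᵀX·[p, q]ᵀ = XᵀP is [[6, -4/21]; [-4/21, 149/98]]·[p, q]ᵀ = [13, 23/7]ᵀ.
det = 6·(149/98) − (-4/21)² = 4007/441.
p = (13·(149/98) − (-4/21)·(23/7))/(4007/441) = 17985/8014; q = (6·(23/7) − (-4/21)·13)/(4007/441) = 9786/4007.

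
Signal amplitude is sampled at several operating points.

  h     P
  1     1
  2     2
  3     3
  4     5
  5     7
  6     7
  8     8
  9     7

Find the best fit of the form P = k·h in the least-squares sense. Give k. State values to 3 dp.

k = 1.008

Entries of XᵀX: Σh·h = 236.
Right-hand side: Σh·P = 238.
Hence k = 238 / 236 ≈ 1.00847.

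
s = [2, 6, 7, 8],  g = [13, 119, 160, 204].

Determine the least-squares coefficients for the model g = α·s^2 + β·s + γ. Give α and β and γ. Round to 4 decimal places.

α = 2.6330, β = 5.5599, γ = -8.6829

The normal system XᵀX·[α, β, γ]ᵀ = Xᵀg is [[7809, 1079, 153]; [1079, 153, 23]; [153, 23, 4]]·[α, β, γ]ᵀ = [25232, 3492, 496]ᵀ.
Inverting the 3×3 Gram matrix, [α, β, γ]ᵀ = [2375/902, 5015/902, -356/41]ᵀ.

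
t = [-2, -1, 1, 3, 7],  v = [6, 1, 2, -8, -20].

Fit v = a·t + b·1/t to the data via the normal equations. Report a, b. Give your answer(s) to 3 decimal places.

Sums needed: Σt·t = 64, Σt·1/t = 5, Σ1/t·1/t = 4201/1764.
Right-hand side: Σt·v = -175, Σ1/t·v = -158/21.
Δ = 64·(4201/1764) − 5² = 56191/441.
a = ((-175)·(4201/1764) − 5·(-158/21))/(56191/441) = -668815/224764; b = (64·(-158/21) − 5·(-175))/(56191/441) = 173523/56191.

a = -2.976, b = 3.088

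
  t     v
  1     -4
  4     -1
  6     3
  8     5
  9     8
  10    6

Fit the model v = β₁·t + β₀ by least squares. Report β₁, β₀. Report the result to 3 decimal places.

β₁ = 1.297, β₀ = -5.378

Compute the Gram sums: Σt·t = 298, Σt = 38, Σ1 = 6.
For Aᵀv: Σt·v = 182, Σv = 17.
Δ = 298·6 − 38² = 344.
β₁ = (182·6 − 38·17)/344 = 223/172; β₀ = (298·17 − 38·182)/344 = -925/172.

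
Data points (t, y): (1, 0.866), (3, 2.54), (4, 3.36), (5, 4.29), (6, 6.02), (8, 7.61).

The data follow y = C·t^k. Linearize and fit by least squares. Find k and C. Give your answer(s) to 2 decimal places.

k = 1.05, C = 0.83

Let Y = ln y. Fitting Y = k·ln t + ln C by least squares:
XᵀX = [[13.2535, 7.9655]; [7.9655, 6]], rhs = [12.4845, 7.2811]ᵀ  (here Σln t = 7.9655, Σ(ln t)² = 13.2535, Σln y = 7.2811, Σln t·ln y = 12.4845).
Slope k = (n·Σln t·ln y − Σln t·Σln y)/(n·Σ(ln t)² − (Σln t)²) = (6·12.4845 − 7.9655·7.2811)/16.0713 = 1.05215; ln C = (Σln y − k·Σln t)/n = -0.18331, so C = exp(-0.18331) = 0.83251.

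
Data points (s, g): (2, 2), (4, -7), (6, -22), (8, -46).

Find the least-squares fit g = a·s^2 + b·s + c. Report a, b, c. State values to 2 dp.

AᵀA·[a, b, c]ᵀ = Aᵀg reads: 5664·a + 800·b + 120·c = -3840;  800·a + 120·b + 20·c = -524;  120·a + 20·b + 4·c = -73.
Solving the 3×3 system (Gaussian elimination) gives a = -15/16, b = 57/40, c = 11/4.

a = -0.94, b = 1.43, c = 2.75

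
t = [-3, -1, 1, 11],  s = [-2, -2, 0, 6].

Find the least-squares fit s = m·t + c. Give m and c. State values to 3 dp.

m = 0.603, c = -0.707

The normal system XᵀX·[m, c]ᵀ = Xᵀs is [[132, 8]; [8, 4]]·[m, c]ᵀ = [74, 2]ᵀ.
det = 132·4 − 8² = 464.
m = (74·4 − 8·2)/464 = 35/58; c = (132·2 − 8·74)/464 = -41/58.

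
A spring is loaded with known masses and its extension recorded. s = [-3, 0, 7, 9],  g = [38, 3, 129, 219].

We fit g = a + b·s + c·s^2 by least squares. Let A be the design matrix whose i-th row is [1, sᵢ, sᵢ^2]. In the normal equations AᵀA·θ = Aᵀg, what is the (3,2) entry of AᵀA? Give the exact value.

1045

Row 3 ↔ basis s^2, column 2 ↔ basis s, so (AᵀA)_{3,2} = Σᵢ (s^2)·(s) = (9)·(-3) + (0)·(0) + (49)·(7) + (81)·(9) = 1045.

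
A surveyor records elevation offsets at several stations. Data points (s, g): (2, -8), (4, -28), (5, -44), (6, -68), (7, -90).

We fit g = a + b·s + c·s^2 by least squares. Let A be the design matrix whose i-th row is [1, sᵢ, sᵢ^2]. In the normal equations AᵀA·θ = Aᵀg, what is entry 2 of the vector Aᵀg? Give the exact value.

Entry 2 ↔ basis s, so (Aᵀg)_{2} = Σᵢ (s)·gᵢ = (2)·(-8) + (4)·(-28) + (5)·(-44) + (6)·(-68) + (7)·(-90) = -1386.

-1386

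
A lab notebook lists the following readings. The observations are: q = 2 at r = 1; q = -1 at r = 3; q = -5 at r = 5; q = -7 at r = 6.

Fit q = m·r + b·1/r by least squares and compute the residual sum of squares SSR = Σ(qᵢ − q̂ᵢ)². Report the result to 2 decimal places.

SSR = 2.24

XᵀX·[m, b]ᵀ = Xᵀq reads: 71·m + 4·b = -68;  4·m + (1061/900)·b = -1/2.
det = 71·(1061/900) − 4² = 60931/900.
m = ((-68)·(1061/900) − 4·(-1/2))/(60931/900) = -1636/1417; b = (71·(-1/2) − 4·(-68))/(60931/900) = 4950/1417.
Residuals: -480/1417, 1841/1417, 105/1417, -928/1417; SSR = 3170/1417.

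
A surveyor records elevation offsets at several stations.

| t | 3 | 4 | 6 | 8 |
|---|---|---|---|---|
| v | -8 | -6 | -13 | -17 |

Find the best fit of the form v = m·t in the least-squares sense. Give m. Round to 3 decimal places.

Entries of AᵀA: Σt·t = 125.
And Σt·v = -262.
Normal equations: [[125]]·[m]ᵀ = [-262]ᵀ.
m = (-262)/125 = -2.096.

m = -2.096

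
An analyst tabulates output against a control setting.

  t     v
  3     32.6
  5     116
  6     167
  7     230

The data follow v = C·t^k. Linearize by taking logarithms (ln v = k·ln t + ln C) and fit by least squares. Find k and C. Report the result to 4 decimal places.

k = 2.3211, C = 2.6071

With ln vᵢ as the transformed response and ln tᵢ as the regressor:
Σln t = 6.4457, Σ(ln t)² = 10.7942, Σln v = 18.7940, Σln t·ln v = 31.2307.
Normal system: [[10.7942, 6.4457]; [6.4457, 4]]·[k, ln C]ᵀ = [31.2307, 18.7940]ᵀ.
Δ = 10.7942·4 − (6.4457)² = 1.6295; k = (31.2307·4 − 6.4457·18.7940)/1.6295 = 2.32109, ln C = (10.7942·18.7940 − 6.4457·31.2307)/1.6295 = 0.95822, so C = exp(0.95822) = 2.60706.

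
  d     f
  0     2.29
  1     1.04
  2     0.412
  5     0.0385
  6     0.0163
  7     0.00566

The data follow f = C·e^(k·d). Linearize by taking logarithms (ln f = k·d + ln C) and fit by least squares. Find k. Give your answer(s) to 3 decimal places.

k = -0.842

Let Y = ln f. Fitting Y = k·d + ln C by least squares:
Sums: Σd = 21.0000, Σ(d)² = 115.0000, Σln f = -12.5670, Σd·ln f = -78.9396.
Normal system: [[115.0000, 21.0000]; [21.0000, 6]]·[k, ln C]ᵀ = [-78.9396, -12.5670]ᵀ.
Slope k = (n·Σd·ln f − Σd·Σln f)/(n·Σ(d)² − (Σd)²) = (6·-78.9396 − 21.0000·-12.5670)/249.0000 = -0.84229; ln C = (Σln f − k·Σd)/n = 0.85353.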